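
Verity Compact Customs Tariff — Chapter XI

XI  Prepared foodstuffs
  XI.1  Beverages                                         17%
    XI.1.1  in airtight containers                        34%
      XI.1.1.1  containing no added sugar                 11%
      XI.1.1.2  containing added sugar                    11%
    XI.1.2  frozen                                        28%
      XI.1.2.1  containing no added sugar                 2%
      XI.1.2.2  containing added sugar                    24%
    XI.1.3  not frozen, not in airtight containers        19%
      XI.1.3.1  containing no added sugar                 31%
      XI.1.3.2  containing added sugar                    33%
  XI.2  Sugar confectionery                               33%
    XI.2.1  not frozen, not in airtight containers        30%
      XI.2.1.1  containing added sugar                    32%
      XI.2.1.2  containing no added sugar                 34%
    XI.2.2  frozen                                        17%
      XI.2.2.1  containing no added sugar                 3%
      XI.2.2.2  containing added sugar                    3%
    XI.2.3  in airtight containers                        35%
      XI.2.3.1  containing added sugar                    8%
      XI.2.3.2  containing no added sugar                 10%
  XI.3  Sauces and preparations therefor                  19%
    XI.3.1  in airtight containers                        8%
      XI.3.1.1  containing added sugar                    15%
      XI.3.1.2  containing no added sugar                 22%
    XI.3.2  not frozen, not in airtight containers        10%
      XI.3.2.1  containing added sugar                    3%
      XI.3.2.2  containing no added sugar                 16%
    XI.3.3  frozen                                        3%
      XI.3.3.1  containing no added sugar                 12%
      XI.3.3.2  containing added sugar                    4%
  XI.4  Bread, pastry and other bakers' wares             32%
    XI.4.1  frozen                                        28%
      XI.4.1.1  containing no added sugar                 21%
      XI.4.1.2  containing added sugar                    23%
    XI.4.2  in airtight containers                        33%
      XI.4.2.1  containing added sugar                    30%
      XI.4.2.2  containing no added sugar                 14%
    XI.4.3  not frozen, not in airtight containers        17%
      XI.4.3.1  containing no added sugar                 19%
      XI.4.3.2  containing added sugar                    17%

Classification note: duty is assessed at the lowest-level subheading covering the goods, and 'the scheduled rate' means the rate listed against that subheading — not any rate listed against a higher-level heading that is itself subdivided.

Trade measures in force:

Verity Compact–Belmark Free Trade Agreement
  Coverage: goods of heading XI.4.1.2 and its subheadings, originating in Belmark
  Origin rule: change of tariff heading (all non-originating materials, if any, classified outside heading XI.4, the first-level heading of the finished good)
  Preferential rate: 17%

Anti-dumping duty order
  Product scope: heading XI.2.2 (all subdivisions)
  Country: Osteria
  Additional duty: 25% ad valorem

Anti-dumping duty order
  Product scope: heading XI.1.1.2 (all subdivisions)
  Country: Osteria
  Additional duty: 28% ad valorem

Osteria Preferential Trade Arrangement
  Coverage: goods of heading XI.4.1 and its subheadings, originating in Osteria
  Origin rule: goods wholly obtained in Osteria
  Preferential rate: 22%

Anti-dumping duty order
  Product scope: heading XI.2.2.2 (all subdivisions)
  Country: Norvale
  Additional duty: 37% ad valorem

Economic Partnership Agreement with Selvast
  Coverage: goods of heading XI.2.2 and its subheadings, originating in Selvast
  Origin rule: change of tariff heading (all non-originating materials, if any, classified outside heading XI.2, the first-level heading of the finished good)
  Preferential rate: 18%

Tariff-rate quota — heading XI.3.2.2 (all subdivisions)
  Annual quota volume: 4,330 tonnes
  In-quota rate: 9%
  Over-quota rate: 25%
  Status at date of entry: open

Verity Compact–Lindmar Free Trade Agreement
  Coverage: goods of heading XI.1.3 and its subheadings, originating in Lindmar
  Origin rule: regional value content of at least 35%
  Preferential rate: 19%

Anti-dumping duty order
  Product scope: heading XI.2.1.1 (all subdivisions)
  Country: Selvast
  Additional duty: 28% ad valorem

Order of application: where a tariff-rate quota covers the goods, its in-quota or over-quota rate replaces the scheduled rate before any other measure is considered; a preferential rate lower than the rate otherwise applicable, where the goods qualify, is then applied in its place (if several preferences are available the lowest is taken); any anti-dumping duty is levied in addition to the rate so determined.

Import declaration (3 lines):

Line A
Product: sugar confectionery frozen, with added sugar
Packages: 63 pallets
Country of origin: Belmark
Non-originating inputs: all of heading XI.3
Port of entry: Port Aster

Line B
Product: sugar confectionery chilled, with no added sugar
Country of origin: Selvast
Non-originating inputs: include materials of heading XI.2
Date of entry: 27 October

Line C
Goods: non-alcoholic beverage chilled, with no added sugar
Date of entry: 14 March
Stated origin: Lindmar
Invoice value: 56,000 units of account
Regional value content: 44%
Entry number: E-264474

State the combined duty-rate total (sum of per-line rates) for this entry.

56%

Line A: sugar confectionery → XI.2; frozen → XI.2.2; with added sugar → XI.2.2.2. Scheduled 3%. Belmark agreement on XI.4.1.2: XI.2.2.2 not covered. → 3%.
Line B: sugar confectionery → XI.2; chilled → XI.2.1; with no added sugar → XI.2.1.2. Scheduled 34%. Selvast agreement on XI.2.2: XI.2.1.2 not covered. → 34%.
Line C: non-alcoholic beverage → XI.1; chilled → XI.1.3; with no added sugar → XI.1.3.1. Scheduled 31%. Lindmar agreement on XI.1.3: RVC ≥ 35% → 19% available; preferential 19%. → 19%.
Sum: 3% + 34% + 19% = 56%.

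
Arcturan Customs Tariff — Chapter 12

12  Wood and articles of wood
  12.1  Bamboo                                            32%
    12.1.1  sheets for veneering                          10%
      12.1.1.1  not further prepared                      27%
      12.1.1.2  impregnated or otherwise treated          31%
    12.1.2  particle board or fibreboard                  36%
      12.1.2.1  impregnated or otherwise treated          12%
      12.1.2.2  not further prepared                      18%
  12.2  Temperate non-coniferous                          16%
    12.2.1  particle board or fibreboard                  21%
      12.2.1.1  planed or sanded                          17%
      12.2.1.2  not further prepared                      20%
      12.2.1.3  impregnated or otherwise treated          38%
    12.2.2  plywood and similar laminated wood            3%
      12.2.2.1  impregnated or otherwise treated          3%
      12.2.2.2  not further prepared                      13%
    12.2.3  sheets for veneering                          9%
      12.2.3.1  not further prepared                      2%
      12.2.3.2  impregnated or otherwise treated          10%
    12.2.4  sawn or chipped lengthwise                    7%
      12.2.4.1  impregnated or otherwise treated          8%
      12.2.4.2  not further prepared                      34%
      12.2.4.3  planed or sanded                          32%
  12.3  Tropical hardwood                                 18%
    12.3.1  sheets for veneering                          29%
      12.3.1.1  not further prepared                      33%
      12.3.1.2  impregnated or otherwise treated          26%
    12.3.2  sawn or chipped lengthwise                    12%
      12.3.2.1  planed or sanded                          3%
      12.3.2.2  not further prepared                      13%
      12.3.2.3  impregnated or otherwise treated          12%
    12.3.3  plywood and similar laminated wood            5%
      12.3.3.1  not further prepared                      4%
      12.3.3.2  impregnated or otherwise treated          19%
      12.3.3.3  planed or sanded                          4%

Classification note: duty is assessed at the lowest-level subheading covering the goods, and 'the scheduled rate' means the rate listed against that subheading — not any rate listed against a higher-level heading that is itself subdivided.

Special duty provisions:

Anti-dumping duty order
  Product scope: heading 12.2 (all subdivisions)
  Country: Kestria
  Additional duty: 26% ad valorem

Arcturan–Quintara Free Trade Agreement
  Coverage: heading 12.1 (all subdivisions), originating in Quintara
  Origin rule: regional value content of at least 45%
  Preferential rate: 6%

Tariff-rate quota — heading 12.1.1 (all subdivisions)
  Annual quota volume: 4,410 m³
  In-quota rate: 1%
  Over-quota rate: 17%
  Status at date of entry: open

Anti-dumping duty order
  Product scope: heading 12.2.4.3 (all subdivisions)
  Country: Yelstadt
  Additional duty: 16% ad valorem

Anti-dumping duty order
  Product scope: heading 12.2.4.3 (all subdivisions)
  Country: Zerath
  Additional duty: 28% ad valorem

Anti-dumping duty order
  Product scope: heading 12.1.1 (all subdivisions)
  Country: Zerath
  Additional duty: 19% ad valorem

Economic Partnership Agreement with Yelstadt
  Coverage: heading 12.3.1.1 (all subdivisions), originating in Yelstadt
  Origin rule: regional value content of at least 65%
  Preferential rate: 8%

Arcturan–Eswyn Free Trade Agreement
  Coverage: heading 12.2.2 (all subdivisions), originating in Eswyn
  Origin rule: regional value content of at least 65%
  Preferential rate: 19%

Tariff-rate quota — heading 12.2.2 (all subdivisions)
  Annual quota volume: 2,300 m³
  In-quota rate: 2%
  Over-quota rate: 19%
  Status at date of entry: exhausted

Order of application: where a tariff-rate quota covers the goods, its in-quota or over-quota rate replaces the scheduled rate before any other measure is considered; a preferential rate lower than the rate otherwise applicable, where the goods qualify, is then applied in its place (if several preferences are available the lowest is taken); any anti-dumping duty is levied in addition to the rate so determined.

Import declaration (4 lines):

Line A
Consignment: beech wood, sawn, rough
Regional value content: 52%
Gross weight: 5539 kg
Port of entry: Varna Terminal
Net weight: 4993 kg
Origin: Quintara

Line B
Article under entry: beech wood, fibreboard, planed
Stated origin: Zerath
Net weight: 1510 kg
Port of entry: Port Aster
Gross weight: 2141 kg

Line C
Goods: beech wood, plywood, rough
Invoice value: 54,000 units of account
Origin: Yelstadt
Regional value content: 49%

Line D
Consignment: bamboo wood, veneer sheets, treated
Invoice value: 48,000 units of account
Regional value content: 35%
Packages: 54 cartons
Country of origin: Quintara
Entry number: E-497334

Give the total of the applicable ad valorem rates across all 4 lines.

Line A: beech → 12.2; sawn → 12.2.4; rough → 12.2.4.2. Scheduled 34%. Quintara agreement on 12.1: 12.2.4.2 not covered. → 34%.
Line B: beech → 12.2; fibreboard → 12.2.1; planed → 12.2.1.1. Scheduled 17%. No special measure applies. → 17%.
Line C: beech → 12.2; plywood → 12.2.2; rough → 12.2.2.2. Scheduled 13%. quota on 12.2.2 exhausted → over-quota 19%; Yelstadt agreement on 12.3.1.1: 12.2.2.2 not covered. → 19%.
Line D: bamboo → 12.1; veneer sheets → 12.1.1; treated → 12.1.1.2. Scheduled 31%. quota on 12.1.1 open → in-quota 1%; Quintara agreement on 12.1: RVC < 45%. → 1%.
Sum: 34% + 17% + 19% + 1% = 71%.

71%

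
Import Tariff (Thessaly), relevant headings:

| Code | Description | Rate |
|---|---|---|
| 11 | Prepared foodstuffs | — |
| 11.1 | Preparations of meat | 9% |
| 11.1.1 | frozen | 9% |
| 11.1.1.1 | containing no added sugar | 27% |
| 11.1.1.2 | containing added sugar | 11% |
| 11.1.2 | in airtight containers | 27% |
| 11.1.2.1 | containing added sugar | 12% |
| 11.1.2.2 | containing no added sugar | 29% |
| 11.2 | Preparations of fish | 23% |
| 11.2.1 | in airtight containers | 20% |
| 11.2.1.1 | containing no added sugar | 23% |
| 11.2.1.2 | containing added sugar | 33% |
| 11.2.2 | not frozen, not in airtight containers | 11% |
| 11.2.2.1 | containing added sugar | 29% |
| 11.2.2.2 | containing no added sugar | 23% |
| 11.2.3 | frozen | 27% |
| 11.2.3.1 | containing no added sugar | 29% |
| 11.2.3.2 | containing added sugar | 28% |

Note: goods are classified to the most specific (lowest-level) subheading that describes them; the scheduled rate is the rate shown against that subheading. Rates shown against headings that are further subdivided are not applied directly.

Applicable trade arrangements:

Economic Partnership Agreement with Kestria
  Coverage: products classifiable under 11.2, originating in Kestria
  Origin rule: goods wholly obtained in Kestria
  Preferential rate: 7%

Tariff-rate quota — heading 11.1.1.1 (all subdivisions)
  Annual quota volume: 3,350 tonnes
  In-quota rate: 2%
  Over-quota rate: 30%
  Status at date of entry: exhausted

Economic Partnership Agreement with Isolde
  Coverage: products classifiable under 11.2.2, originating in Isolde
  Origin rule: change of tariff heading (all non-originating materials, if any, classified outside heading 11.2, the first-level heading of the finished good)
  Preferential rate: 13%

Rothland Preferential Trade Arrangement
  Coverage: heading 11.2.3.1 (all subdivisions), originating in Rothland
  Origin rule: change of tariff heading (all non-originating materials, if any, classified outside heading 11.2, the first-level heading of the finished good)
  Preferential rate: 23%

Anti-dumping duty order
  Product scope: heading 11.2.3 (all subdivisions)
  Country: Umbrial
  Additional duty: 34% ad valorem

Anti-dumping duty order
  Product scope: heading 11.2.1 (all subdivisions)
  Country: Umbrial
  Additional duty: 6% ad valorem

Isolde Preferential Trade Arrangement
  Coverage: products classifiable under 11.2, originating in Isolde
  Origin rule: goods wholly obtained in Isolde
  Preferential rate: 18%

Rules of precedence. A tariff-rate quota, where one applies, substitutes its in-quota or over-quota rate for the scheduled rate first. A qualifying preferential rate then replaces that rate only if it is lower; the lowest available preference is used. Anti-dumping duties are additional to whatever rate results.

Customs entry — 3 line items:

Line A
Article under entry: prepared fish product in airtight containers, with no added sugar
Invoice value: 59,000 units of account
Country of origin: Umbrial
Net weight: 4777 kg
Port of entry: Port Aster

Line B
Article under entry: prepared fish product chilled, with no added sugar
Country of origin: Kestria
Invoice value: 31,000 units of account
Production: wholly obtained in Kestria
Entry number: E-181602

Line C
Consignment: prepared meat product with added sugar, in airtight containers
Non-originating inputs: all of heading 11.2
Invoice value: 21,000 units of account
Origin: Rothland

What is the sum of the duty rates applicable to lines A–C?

48%

Line A: prepared fish product → 11.2; in airtight containers → 11.2.1; with no added sugar → 11.2.1.1. Scheduled 23%. anti-dumping (Umbrial, 11.2.1): +6%; total 23% + 6% = 29%. → 29%.
Line B: prepared fish product → 11.2; chilled → 11.2.2; with no added sugar → 11.2.2.2. Scheduled 23%. Kestria agreement on 11.2: wholly obtained → 7% available; preferential 7%. → 7%.
Line C: prepared meat product → 11.1; in airtight containers → 11.1.2; with added sugar → 11.1.2.1. Scheduled 12%. Rothland agreement on 11.2.3.1: 11.1.2.1 not covered. → 12%.
Sum: 29% + 7% + 12% = 48%.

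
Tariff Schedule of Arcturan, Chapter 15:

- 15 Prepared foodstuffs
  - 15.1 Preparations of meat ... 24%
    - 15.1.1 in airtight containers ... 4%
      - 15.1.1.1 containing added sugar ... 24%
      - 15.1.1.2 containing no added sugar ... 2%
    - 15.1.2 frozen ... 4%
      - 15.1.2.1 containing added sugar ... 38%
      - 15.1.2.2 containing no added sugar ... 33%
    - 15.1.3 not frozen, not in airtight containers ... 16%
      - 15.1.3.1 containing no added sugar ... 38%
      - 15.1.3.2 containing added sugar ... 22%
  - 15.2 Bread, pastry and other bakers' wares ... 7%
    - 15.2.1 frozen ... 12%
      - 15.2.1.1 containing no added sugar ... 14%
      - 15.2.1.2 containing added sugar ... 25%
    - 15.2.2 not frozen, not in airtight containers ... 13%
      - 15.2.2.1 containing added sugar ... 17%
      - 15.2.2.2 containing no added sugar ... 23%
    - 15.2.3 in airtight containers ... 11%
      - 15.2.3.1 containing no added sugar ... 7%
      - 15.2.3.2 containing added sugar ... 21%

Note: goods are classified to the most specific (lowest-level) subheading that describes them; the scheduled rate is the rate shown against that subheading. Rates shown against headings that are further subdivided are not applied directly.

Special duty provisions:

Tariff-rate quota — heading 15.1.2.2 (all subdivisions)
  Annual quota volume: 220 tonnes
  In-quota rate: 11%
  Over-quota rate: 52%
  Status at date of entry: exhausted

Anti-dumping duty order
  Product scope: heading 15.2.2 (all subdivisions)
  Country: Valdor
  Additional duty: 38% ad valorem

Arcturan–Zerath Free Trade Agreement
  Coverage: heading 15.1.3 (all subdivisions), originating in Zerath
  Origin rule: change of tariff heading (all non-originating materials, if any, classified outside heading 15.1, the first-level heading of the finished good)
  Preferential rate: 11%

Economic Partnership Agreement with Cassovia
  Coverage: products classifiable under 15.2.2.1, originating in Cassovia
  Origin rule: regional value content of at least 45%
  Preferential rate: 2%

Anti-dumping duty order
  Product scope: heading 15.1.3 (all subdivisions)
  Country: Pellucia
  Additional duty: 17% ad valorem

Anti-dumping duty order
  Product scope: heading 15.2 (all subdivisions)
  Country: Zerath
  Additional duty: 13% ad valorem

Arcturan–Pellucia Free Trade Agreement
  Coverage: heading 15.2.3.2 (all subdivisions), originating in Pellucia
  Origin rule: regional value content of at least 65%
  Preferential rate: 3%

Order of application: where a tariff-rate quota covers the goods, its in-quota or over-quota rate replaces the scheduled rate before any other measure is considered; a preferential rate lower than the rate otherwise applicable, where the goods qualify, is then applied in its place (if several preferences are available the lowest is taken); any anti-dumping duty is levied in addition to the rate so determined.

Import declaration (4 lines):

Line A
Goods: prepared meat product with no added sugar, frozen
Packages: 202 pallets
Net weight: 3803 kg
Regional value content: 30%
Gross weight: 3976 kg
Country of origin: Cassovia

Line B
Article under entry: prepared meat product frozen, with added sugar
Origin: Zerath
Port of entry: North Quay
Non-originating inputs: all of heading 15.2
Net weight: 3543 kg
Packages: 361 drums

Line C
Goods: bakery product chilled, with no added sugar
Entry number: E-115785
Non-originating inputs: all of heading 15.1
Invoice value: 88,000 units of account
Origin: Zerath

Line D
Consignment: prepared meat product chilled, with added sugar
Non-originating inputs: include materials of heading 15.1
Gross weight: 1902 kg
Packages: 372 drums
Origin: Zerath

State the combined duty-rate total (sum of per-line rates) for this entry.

148%

Line A: prepared meat product → 15.1; frozen → 15.1.2; with no added sugar → 15.1.2.2. Scheduled 33%. quota on 15.1.2.2 exhausted → over-quota 52%; Cassovia agreement on 15.2.2.1: 15.1.2.2 not covered. → 52%.
Line B: prepared meat product → 15.1; frozen → 15.1.2; with added sugar → 15.1.2.1. Scheduled 38%. Zerath agreement on 15.1.3: 15.1.2.1 not covered. → 38%.
Line C: bakery product → 15.2; chilled → 15.2.2; with no added sugar → 15.2.2.2. Scheduled 23%. Zerath agreement on 15.1.3: 15.2.2.2 not covered; anti-dumping (Zerath, 15.2): +13%; total 23% + 13% = 36%. → 36%.
Line D: prepared meat product → 15.1; chilled → 15.1.3; with added sugar → 15.1.3.2. Scheduled 22%. Zerath agreement on 15.1.3: CTH not met. → 22%.
Sum: 52% + 38% + 36% + 22% = 148%.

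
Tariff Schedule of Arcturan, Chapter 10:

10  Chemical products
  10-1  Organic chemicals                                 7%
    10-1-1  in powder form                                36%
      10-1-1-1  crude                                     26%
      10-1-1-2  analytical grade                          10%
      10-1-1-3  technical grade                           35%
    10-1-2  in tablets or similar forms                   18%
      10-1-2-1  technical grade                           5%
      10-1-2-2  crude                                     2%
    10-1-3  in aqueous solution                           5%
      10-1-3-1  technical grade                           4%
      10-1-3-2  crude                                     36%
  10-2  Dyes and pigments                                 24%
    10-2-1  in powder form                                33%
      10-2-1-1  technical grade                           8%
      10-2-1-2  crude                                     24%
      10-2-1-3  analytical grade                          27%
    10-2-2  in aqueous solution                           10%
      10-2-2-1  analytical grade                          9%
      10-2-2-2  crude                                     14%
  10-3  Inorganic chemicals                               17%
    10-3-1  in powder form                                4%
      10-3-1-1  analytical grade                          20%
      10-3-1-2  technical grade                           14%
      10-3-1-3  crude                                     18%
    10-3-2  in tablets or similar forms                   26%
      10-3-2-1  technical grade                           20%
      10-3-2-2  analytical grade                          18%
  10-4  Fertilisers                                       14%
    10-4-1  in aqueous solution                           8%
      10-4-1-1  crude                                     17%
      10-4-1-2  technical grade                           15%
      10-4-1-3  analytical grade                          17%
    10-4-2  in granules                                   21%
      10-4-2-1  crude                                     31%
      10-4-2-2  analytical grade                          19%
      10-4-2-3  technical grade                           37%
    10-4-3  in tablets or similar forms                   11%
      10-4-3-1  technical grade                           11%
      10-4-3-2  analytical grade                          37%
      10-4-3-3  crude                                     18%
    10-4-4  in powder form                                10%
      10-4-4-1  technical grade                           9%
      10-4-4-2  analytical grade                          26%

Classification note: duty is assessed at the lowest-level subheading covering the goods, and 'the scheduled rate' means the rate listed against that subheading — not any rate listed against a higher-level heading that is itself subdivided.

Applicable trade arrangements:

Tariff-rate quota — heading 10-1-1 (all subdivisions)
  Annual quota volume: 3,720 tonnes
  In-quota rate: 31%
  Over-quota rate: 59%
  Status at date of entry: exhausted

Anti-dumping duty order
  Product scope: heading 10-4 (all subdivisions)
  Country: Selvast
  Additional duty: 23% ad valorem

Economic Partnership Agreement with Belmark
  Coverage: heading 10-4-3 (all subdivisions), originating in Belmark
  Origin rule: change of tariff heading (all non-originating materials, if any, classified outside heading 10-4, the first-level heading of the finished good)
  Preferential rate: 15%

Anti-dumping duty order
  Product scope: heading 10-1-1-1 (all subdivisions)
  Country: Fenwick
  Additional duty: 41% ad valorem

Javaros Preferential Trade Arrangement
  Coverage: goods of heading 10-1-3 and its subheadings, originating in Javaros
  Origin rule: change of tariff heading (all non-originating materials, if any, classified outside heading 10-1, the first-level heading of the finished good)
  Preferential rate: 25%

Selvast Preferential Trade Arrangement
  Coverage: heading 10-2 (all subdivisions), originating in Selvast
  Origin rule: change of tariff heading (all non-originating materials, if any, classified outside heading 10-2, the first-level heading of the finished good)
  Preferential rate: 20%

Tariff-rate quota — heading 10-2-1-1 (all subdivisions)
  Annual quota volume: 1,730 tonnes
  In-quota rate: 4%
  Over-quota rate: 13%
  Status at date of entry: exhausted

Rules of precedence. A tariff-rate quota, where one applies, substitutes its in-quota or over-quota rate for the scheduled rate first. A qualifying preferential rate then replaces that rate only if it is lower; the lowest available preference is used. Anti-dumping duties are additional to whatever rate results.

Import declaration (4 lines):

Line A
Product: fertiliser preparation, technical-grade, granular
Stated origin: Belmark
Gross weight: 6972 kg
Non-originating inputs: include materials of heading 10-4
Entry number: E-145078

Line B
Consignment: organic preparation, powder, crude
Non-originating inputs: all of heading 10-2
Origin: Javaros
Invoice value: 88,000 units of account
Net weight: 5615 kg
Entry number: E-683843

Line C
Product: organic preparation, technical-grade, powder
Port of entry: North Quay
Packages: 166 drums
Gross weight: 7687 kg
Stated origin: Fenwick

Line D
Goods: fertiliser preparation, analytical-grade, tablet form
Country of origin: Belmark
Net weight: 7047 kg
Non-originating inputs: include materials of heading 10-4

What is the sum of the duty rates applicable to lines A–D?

192%

Line A: fertiliser → 10-4; granular → 10-4-2; technical-grade → 10-4-2-3. Scheduled 37%. Belmark agreement on 10-4-3: 10-4-2-3 not covered. → 37%.
Line B: organic → 10-1; powder → 10-1-1; crude → 10-1-1-1. Scheduled 26%. quota on 10-1-1 exhausted → over-quota 59%; Javaros agreement on 10-1-3: 10-1-1-1 not covered. → 59%.
Line C: organic → 10-1; powder → 10-1-1; technical-grade → 10-1-1-3. Scheduled 35%. quota on 10-1-1 exhausted → over-quota 59%. → 59%.
Line D: fertiliser → 10-4; tablet form → 10-4-3; analytical-grade → 10-4-3-2. Scheduled 37%. Belmark agreement on 10-4-3: CTH not met. → 37%.
Sum: 37% + 59% + 59% + 37% = 192%.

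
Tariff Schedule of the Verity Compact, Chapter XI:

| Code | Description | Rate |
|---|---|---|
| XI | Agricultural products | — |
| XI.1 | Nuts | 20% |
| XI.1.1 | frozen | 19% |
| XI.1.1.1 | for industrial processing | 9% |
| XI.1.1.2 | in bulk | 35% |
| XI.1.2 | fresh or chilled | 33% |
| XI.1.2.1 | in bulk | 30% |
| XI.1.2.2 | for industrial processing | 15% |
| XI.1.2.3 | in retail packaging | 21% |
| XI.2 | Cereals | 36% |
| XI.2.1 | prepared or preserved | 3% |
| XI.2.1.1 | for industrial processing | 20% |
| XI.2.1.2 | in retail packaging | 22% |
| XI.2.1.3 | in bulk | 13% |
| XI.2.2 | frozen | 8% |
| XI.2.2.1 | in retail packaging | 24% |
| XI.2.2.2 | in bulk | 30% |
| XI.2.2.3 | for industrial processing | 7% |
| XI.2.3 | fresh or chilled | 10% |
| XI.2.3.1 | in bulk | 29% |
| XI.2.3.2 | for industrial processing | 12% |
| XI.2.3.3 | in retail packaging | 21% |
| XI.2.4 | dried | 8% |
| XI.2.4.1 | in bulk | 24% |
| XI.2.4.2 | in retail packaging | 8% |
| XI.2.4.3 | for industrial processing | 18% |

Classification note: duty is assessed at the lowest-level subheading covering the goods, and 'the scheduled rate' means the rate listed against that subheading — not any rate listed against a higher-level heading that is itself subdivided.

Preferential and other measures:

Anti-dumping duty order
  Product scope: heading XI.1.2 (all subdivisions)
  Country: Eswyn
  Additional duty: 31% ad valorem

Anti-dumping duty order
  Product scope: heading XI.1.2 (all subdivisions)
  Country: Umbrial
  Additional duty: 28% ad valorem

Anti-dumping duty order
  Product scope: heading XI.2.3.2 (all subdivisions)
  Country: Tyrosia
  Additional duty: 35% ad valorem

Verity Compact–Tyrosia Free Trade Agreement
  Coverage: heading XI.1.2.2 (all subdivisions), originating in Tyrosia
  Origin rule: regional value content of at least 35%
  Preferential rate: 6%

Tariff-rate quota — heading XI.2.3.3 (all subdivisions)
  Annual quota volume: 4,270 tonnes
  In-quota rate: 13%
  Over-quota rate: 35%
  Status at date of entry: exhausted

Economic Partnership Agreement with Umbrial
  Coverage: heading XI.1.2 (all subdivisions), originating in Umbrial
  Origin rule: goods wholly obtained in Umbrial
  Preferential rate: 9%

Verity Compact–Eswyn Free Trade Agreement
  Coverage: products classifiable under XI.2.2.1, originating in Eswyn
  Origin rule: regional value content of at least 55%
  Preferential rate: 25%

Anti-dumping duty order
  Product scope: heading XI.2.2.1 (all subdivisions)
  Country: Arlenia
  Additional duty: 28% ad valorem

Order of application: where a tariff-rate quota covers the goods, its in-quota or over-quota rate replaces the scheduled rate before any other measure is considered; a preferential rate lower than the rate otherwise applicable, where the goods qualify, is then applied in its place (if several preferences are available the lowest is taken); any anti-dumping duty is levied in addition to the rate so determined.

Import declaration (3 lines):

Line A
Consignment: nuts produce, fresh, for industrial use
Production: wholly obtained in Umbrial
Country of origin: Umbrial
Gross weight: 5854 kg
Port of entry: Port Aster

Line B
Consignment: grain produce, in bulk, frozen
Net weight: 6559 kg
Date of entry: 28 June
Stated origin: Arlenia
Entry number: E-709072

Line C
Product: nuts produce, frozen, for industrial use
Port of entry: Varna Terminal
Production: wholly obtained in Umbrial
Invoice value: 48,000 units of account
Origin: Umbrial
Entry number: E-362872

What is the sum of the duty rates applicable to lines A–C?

Line A: nuts → XI.1; fresh → XI.1.2; for industrial use → XI.1.2.2. Scheduled 15%. Umbrial agreement on XI.1.2: wholly obtained → 9% available; preferential 9%; anti-dumping (Umbrial, XI.1.2): +28%; total 9% + 28% = 37%. → 37%.
Line B: grain → XI.2; frozen → XI.2.2; in bulk → XI.2.2.2. Scheduled 30%. No special measure applies. → 30%.
Line C: nuts → XI.1; frozen → XI.1.1; for industrial use → XI.1.1.1. Scheduled 9%. Umbrial agreement on XI.1.2: XI.1.1.1 not covered. → 9%.
Sum: 37% + 30% + 9% = 76%.

76%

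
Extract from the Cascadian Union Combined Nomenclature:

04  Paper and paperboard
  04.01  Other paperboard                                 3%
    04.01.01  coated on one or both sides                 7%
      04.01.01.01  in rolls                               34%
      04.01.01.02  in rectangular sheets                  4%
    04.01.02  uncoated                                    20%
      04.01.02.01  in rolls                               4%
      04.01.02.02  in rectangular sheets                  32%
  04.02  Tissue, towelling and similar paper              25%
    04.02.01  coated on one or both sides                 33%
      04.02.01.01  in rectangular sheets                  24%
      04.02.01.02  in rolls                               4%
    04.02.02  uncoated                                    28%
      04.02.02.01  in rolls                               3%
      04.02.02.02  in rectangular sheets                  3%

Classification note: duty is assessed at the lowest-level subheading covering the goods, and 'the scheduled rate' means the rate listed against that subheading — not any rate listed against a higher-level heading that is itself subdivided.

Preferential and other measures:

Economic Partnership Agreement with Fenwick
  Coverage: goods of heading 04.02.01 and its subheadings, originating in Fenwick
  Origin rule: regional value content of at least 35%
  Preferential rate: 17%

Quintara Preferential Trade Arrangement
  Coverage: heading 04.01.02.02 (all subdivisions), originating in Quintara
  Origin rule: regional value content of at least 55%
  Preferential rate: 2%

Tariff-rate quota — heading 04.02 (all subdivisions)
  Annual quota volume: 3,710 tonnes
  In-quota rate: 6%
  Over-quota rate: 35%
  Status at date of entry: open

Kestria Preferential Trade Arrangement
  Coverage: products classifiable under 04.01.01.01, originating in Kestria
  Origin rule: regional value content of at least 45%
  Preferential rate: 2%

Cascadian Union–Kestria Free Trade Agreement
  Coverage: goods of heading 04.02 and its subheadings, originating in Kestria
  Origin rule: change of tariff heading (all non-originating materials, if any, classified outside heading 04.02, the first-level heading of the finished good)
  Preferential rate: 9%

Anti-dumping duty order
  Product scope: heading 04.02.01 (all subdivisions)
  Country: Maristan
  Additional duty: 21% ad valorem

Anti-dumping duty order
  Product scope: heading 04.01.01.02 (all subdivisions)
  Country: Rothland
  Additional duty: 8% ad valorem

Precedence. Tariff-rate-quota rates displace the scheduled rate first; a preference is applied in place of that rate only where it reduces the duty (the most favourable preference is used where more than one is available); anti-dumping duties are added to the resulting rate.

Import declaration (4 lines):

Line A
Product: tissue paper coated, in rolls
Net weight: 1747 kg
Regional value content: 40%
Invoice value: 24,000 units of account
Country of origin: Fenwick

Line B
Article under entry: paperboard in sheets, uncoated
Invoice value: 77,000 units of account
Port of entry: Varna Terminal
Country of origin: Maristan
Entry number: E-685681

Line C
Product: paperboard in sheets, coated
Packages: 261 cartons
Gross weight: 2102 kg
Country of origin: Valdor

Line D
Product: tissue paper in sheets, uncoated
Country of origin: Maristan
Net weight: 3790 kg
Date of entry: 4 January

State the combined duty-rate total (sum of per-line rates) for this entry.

48%

Line A: tissue paper → 04.02; coated → 04.02.01; in rolls → 04.02.01.02. Scheduled 4%. quota on 04.02 open → in-quota 6%; Fenwick agreement on 04.02.01: RVC ≥ 35% → 17% available; preference 17% not lower than 6% → no reduction. → 6%.
Line B: paperboard → 04.01; uncoated → 04.01.02; in sheets → 04.01.02.02. Scheduled 32%. No special measure applies. → 32%.
Line C: paperboard → 04.01; coated → 04.01.01; in sheets → 04.01.01.02. Scheduled 4%. No special measure applies. → 4%.
Line D: tissue paper → 04.02; uncoated → 04.02.02; in sheets → 04.02.02.02. Scheduled 3%. quota on 04.02 open → in-quota 6%. → 6%.
Sum: 6% + 32% + 4% + 6% = 48%.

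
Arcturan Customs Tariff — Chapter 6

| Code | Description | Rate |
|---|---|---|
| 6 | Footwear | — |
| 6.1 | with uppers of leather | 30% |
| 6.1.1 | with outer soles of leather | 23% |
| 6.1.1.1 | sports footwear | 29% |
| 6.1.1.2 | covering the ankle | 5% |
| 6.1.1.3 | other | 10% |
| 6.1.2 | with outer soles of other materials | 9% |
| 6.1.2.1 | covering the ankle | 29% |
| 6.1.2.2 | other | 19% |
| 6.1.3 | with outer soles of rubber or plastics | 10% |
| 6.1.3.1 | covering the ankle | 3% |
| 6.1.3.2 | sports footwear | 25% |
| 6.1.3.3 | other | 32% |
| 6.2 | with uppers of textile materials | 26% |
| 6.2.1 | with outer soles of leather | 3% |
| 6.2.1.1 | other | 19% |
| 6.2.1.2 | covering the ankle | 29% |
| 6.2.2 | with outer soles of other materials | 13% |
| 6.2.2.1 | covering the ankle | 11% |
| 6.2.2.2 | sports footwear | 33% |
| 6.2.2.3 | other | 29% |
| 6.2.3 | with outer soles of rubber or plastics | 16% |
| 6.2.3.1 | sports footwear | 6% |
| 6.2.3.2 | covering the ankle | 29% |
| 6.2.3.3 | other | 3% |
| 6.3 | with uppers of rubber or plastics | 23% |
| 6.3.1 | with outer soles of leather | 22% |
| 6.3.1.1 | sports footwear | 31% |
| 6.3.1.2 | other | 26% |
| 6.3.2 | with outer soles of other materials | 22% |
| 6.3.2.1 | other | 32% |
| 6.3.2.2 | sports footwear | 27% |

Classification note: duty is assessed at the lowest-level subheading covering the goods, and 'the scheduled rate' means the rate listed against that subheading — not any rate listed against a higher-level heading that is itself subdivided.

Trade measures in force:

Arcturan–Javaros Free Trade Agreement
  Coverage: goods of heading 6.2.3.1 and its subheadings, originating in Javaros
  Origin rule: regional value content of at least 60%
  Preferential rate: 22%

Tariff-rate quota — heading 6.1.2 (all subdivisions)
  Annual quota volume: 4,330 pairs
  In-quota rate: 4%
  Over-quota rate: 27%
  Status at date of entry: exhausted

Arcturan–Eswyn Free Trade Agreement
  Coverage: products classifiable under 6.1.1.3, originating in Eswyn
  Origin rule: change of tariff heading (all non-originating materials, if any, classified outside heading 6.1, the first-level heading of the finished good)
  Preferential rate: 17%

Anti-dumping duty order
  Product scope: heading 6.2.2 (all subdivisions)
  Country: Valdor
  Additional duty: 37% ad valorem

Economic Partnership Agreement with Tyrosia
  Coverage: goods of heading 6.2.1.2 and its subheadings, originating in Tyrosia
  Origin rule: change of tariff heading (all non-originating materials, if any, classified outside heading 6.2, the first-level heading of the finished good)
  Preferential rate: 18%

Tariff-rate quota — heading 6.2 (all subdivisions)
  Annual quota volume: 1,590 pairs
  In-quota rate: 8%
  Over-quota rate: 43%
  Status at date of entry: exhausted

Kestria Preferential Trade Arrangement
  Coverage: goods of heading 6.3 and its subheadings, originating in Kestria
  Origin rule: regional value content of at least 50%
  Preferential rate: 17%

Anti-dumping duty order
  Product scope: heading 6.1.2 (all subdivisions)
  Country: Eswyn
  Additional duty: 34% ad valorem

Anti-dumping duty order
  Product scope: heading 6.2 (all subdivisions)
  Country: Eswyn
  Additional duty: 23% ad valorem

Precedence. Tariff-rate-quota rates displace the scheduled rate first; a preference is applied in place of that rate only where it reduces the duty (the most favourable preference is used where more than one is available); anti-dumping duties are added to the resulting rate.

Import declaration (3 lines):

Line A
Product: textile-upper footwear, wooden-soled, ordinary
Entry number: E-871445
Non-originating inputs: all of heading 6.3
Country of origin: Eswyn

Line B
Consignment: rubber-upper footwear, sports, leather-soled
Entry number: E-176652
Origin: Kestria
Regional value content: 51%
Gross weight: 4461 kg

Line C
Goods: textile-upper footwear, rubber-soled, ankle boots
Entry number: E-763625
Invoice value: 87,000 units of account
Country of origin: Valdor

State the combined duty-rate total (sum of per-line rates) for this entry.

Line A: textile-upper → 6.2; wooden-soled → 6.2.2; ordinary → 6.2.2.3. Scheduled 29%. quota on 6.2 exhausted → over-quota 43%; Eswyn agreement on 6.1.1.3: 6.2.2.3 not covered; anti-dumping (Eswyn, 6.2): +23%; total 43% + 23% = 66%. → 66%.
Line B: rubber-upper → 6.3; leather-soled → 6.3.1; sports → 6.3.1.1. Scheduled 31%. Kestria agreement on 6.3: RVC ≥ 50% → 17% available; preferential 17%. → 17%.
Line C: textile-upper → 6.2; rubber-soled → 6.2.3; ankle boots → 6.2.3.2. Scheduled 29%. quota on 6.2 exhausted → over-quota 43%. → 43%.
Sum: 66% + 17% + 43% = 126%.

126%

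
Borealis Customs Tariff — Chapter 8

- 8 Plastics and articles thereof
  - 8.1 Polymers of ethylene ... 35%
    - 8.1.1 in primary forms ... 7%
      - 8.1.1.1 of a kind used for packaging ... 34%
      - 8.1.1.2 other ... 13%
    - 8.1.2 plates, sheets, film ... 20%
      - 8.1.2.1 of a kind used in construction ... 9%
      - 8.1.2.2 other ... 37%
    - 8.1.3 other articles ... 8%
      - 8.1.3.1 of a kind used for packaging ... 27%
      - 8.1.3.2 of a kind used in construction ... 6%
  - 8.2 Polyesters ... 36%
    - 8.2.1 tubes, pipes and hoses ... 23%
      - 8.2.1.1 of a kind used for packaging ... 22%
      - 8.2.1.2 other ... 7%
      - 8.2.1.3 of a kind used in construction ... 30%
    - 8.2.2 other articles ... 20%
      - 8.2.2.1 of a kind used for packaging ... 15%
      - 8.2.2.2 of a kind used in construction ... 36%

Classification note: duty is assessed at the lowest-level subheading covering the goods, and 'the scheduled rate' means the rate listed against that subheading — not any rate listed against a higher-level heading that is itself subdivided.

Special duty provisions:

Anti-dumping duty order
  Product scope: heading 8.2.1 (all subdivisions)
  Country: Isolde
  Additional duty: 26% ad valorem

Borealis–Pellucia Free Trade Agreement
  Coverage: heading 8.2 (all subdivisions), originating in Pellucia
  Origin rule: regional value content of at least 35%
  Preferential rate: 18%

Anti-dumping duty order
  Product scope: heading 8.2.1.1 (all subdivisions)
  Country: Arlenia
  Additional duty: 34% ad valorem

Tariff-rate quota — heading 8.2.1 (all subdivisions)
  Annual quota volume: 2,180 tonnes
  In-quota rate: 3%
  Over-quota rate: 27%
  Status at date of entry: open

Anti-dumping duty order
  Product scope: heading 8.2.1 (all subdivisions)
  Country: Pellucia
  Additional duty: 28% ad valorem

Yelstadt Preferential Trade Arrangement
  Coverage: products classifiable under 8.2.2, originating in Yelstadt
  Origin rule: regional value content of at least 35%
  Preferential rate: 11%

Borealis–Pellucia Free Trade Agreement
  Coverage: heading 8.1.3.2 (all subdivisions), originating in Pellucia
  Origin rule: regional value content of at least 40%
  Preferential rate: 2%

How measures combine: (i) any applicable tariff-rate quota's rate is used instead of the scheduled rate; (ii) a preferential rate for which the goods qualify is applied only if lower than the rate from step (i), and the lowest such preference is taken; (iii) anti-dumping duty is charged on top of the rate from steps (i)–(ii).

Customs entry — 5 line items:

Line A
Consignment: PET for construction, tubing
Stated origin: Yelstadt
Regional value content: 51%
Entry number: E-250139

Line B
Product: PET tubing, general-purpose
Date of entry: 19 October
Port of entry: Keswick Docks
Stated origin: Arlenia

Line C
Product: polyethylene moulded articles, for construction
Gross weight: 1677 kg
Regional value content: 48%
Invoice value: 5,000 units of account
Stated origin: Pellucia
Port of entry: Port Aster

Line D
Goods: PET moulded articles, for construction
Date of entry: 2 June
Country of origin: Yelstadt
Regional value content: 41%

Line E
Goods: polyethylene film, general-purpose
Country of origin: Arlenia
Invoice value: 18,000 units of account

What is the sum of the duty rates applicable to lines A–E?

56%

Line A: PET → 8.2; tubing → 8.2.1; for construction → 8.2.1.3. Scheduled 30%. quota on 8.2.1 open → in-quota 3%; Yelstadt agreement on 8.2.2: 8.2.1.3 not covered. → 3%.
Line B: PET → 8.2; tubing → 8.2.1; general-purpose → 8.2.1.2. Scheduled 7%. quota on 8.2.1 open → in-quota 3%. → 3%.
Line C: polyethylene → 8.1; moulded articles → 8.1.3; for construction → 8.1.3.2. Scheduled 6%. Pellucia agreement on 8.2: 8.1.3.2 not covered; Pellucia agreement on 8.1.3.2: RVC ≥ 40% → 2% available; preferential 2%. → 2%.
Line D: PET → 8.2; moulded articles → 8.2.2; for construction → 8.2.2.2. Scheduled 36%. Yelstadt agreement on 8.2.2: RVC ≥ 35% → 11% available; preferential 11%. → 11%.
Line E: polyethylene → 8.1; film → 8.1.2; general-purpose → 8.1.2.2. Scheduled 37%. No special measure applies. → 37%.
Sum: 3% + 3% + 2% + 11% + 37% = 56%.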